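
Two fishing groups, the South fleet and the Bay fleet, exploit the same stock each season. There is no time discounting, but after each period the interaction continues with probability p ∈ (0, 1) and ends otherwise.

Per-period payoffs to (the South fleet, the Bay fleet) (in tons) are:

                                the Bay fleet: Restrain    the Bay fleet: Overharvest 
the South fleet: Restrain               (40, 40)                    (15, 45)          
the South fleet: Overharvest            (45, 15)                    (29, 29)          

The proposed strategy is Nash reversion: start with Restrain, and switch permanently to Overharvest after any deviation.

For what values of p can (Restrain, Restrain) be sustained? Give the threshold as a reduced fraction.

Expected cooperation value is 40 + p·40 + p²·40 + … = 40/(1−p); deviation gives 45 + p·29/(1−p).
40 ≥ 45(1−p) + 29p ⇒ 16p ≥ 5 ⇒ p ≥ 5/16.

5/16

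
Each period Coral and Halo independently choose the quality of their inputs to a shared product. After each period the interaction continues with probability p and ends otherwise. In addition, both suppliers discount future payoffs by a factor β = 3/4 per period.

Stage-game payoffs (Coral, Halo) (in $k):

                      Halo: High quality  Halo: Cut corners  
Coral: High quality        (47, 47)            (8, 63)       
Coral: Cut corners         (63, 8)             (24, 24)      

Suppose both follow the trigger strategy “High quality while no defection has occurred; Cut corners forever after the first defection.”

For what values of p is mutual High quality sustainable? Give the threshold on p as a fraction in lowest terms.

64/117

Expected continuation weight on next period's payoff is β·p = 3/4·p, which plays the role of the discount factor.
Cooperation requires 3/4·p ≥ (63−47)/(63−24) = 16/39, hence p ≥ 64/117.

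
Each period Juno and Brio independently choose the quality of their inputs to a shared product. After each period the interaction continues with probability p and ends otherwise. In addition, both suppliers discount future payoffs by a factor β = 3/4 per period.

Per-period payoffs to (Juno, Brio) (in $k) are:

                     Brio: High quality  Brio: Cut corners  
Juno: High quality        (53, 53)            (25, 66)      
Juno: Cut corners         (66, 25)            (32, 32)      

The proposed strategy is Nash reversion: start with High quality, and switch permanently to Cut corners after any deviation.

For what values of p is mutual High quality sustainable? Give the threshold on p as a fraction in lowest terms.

26/51

With continuation probability p and discount β, the effective per-period discount factor is βp.
Grim-trigger IC: βp ≥ (66−53)/(66−32) = 13/34.
So p ≥ (13/34)/(3/4) = 26/51.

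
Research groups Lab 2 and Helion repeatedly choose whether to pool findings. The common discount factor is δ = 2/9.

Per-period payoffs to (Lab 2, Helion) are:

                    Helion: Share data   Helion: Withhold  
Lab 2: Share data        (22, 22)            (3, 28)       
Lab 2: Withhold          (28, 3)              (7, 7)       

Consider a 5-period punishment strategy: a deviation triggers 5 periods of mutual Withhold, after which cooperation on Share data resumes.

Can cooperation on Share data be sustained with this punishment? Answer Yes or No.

No

Comparing payoff streams over the 6 periods until play realigns: cooperate → 22(1+δ+…+δ^5); deviate → 28 + 7(δ+…+δ^5).
Cooperation is sustained iff (22−7)(δ+…+δ^5) ≥ 28−22.
δ+…+δ^5 = 2/9·(1−(2/9)^5)/(1−2/9) = 0.2856, and (28−22)/(22−7) = 0.4000.
0.2856 < 0.4000, so cooperation is not sustainable.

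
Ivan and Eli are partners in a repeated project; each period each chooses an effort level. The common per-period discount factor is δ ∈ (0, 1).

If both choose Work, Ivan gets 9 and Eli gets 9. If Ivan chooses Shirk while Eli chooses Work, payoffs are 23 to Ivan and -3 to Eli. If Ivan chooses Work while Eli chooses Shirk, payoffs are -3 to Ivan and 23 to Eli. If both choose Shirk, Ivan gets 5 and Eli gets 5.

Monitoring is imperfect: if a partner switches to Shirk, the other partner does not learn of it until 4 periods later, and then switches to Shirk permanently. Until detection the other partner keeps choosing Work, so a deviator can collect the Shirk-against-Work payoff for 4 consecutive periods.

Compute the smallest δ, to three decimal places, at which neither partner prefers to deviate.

0.939

A deviator earns 23 for 4 periods, then 5 forever; cooperating earns 9 forever. Multiplying the IC by (1−δ):
9 ≥ 23(1−δ^4) + 5δ^4, so 18·δ^4 ≥ 14 and δ^4 ≥ 7/9.
δ ≥ (7/9)^(1/4) ≈ 0.939.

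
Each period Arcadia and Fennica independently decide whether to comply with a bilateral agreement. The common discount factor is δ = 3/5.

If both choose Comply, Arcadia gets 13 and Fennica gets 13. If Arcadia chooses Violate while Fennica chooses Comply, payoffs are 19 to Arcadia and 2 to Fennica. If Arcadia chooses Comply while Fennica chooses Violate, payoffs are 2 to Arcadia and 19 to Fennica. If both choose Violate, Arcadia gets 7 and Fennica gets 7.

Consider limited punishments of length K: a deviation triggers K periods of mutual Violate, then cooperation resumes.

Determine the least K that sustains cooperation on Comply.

Need Σ_{k=1}^{K} δ^k ≥ (19−13)/(13−7) = 1.0000 at δ = 3/5.
At K = 2 the sum is 0.9600 < 1.0000; at K = 3 it is 1.1760 ≥ 1.0000.
So the minimum punishment length is K = 3.

3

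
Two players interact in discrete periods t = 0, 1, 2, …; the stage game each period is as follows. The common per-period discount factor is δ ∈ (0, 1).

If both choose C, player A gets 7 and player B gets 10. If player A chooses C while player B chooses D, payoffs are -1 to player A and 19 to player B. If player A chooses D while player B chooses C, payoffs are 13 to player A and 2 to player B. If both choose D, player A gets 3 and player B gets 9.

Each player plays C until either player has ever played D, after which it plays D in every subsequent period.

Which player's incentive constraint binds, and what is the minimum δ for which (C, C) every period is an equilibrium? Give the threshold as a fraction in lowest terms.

For player A: deviation gain 13−7 = 6, per-period punishment loss 7−3 = 4. IC gives δ ≥ 6/10 = 3/5.
For player B: gain 9, loss 1 per period, so δ ≥ 9/10.
The tighter constraint is player B's, so cooperation needs δ ≥ 9/10.

player B; δ ≥ 9/10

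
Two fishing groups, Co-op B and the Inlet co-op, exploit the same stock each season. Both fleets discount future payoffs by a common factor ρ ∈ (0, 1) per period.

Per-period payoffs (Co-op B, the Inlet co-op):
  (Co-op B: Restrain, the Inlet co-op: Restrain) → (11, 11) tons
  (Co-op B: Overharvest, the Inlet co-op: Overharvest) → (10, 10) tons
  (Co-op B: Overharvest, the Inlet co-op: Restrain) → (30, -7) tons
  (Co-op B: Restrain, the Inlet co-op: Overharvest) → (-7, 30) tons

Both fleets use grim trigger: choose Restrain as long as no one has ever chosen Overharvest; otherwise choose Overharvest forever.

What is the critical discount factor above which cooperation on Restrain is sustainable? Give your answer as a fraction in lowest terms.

19/20

Under grim trigger the critical discount factor is (T−C)/(T−P) with T = 30, C = 11, P = 10.
ρ* = (30−11)/(30−10) = 19/20.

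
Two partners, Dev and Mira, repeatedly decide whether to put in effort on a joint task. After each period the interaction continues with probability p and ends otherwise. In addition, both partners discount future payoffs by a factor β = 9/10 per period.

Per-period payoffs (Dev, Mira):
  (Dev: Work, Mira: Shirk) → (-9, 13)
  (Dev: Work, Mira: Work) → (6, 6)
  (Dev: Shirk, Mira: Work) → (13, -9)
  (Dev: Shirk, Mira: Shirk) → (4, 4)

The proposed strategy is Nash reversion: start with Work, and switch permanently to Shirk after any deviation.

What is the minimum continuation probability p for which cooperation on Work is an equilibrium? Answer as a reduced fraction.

With continuation probability p and discount β, the effective per-period discount factor is βp.
Grim-trigger IC: βp ≥ (13−6)/(13−4) = 7/9.
So p ≥ (7/9)/(9/10) = 70/81.

70/81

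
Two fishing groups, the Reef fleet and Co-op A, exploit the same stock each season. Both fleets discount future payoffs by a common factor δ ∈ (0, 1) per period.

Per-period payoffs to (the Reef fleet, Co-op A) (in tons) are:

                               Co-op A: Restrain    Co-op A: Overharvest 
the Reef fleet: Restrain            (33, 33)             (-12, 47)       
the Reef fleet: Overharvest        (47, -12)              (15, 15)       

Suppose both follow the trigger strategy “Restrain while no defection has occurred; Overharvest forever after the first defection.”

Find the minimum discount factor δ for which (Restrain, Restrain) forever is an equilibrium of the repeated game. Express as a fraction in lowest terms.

Under grim trigger the critical discount factor is (T−C)/(T−P) with T = 47, C = 33, P = 15.
δ* = (47−33)/(47−15) = 14/32 = 7/16.

7/16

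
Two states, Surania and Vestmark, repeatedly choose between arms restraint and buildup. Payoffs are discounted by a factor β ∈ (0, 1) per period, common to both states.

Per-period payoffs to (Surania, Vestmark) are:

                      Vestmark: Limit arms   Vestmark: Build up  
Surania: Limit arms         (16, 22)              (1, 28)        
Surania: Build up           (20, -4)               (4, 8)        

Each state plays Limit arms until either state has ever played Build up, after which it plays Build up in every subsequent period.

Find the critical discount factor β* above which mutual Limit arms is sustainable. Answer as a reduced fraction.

3/10

For Surania: deviation gain 20−16 = 4, per-period punishment loss 16−4 = 12. IC gives β ≥ 4/16 = 1/4.
For Vestmark: gain 6, loss 14 per period, so β ≥ 6/20 = 3/10.
The tighter constraint is Vestmark's, so cooperation needs β ≥ 3/10.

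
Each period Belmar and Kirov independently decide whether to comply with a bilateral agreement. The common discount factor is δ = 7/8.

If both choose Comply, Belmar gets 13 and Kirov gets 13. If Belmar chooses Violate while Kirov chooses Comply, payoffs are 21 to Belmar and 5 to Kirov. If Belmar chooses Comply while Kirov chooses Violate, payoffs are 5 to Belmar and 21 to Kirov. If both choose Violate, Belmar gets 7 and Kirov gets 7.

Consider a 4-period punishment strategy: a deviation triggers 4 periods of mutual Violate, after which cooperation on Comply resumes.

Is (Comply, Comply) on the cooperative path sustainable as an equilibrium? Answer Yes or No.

Yes

Comparing payoff streams over the 5 periods until play realigns: cooperate → 13(1+δ+…+δ^4); deviate → 21 + 7(δ+…+δ^4).
Cooperation is sustained iff (13−7)(δ+…+δ^4) ≥ 21−13.
δ+…+δ^4 = 7/8·(1−(7/8)^4)/(1−7/8) = 2.8967, and (21−13)/(13−7) = 1.3333.
2.8967 ≥ 1.3333, so cooperation is sustainable.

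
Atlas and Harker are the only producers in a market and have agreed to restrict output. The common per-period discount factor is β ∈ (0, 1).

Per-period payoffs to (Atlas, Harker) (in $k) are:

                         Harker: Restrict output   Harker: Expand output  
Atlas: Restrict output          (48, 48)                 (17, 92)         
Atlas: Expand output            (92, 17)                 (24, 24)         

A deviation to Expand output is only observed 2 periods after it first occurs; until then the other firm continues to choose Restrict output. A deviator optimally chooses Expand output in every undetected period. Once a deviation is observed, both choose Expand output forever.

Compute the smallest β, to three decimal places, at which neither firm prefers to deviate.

0.804

Deviating for the 2 undetected periods gains 92−48 = 44 per period over cooperation, then loses 48−24 = 24 per period forever once punishment starts.
Gain: 44(1 + β + … + β^1); loss: 24·β^2/(1−β).
No profitable deviation ⇔ 44(1−β^2) ≤ 24·β^2, i.e. β^2 ≥ 44/(44+24) = 11/17.
Hence β ≥ (11/17)^(1/2) ≈ 0.804.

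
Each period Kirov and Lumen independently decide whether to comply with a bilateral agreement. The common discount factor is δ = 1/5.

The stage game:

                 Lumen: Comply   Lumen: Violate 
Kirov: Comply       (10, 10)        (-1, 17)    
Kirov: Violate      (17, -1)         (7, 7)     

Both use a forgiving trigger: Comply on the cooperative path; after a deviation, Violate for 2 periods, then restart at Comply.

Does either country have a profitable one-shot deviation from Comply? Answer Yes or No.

Yes

IC: δ+…+δ^2 ≥ (17−10)/(10−7) = 7/3.
At δ = 1/5: partial sum = 0.2400 < 2.3333. Cooperation not sustainable.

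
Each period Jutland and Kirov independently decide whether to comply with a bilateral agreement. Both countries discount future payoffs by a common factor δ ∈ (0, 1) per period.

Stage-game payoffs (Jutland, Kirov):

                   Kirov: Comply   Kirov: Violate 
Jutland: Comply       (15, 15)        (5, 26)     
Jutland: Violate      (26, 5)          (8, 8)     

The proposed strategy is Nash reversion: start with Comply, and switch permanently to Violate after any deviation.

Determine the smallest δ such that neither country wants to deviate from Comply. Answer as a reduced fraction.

11/18

One-period gain from deviating is 26 − 15 = 11. The loss is 15 − 8 = 7 in every subsequent period, with present value 7·δ/(1−δ).
Deviation is unprofitable when 7·δ/(1−δ) ≥ 11, i.e. δ/(1−δ) ≥ 11/7.
Equivalently δ ≥ 11/(11+7) = 11/18.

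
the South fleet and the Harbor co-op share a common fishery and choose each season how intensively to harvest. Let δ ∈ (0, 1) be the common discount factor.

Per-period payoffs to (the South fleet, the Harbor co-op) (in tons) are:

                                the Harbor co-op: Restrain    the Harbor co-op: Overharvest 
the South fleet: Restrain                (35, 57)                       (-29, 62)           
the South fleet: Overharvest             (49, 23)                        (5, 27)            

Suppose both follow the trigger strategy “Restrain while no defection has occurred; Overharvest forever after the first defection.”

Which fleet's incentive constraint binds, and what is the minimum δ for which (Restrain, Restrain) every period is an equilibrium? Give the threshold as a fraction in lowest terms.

the South fleet: cooperation gives 35 each period; deviation gives 49 once then 5 forever.
  35/(1−δ) ≥ 49 + 5δ/(1−δ) ⇒ δ ≥ 14/44 = 7/22.
the Harbor co-op: cooperation gives 57 each period; deviation gives 62 once then 27 forever.
  δ ≥ 5/35 = 1/7.
Both must hold, so the binding constraint is the South fleet's: δ ≥ 7/22.

the South fleet; δ ≥ 7/22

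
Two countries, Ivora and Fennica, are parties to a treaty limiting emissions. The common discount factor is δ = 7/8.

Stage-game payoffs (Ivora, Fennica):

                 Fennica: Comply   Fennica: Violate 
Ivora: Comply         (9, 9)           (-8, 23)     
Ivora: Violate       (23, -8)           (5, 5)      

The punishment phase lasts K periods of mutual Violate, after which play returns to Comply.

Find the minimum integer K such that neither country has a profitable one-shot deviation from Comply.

IC: δ(1−δ^K)/(1−δ) ≥ (23−9)/(9−5) = 7/2.
With δ = 7/8: need 1 − δ^K ≥ 7/2·(1−7/8)/(7/8), i.e. δ^K ≤ 0.5000.
Since (7/8)^5 = 0.5129 and (7/8)^6 = 0.4488, the smallest such K is 6.

6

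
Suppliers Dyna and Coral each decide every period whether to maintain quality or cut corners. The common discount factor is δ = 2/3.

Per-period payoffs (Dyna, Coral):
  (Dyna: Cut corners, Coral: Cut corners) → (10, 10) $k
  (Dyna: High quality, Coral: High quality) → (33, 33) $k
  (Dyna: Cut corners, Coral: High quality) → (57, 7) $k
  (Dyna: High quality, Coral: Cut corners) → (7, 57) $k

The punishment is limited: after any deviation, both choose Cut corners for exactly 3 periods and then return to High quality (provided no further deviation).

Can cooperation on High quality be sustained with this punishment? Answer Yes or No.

A one-shot deviation gives 57 now, then 10 for 3 periods, then back to 33.
Gain from deviating: (57−33) today; loss: (33−10) in each of the next 3 periods.
No-deviation condition: (33−10)(δ+…+δ^3) ≥ 57−33, i.e. δ+…+δ^3 ≥ 24/23.
At δ = 2/3: δ+…+δ^3 = 1.4074 ≥ 1.0435.
So cooperation is sustainable.

Yes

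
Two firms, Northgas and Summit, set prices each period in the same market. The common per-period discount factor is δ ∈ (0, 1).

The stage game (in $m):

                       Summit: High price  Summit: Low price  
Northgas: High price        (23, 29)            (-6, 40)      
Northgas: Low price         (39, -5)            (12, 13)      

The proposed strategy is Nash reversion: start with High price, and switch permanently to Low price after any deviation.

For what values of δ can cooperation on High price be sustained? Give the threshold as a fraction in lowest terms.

For Northgas: deviation gain 39−23 = 16, per-period punishment loss 23−12 = 11. IC gives δ ≥ 16/27.
For Summit: gain 11, loss 16 per period, so δ ≥ 11/27.
The tighter constraint is Northgas's, so cooperation needs δ ≥ 16/27.

16/27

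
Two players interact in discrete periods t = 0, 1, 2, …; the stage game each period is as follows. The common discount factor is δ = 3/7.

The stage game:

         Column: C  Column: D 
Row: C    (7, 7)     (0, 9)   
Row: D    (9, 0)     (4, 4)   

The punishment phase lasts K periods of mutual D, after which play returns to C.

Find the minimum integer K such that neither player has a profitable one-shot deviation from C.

3

IC: δ(1−δ^K)/(1−δ) ≥ (9−7)/(7−4) = 2/3.
With δ = 3/7: need 1 − δ^K ≥ 2/3·(1−3/7)/(3/7), i.e. δ^K ≤ 0.1111.
Since (3/7)^2 = 0.1837 and (3/7)^3 = 0.0787, the smallest such K is 3.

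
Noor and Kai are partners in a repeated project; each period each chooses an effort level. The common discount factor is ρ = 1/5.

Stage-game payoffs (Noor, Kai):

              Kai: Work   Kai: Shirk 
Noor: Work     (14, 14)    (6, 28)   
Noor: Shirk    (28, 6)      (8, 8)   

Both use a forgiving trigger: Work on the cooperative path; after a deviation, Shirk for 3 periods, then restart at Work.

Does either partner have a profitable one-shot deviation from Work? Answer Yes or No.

Yes

A one-shot deviation gives 28 now, then 8 for 3 periods, then back to 14.
Gain from deviating: (28−14) today; loss: (14−8) in each of the next 3 periods.
No-deviation condition: (14−8)(ρ+…+ρ^3) ≥ 28−14, i.e. ρ+…+ρ^3 ≥ 7/3.
At ρ = 1/5: ρ+…+ρ^3 = 0.2480 < 2.3333.
So cooperation is not sustainable.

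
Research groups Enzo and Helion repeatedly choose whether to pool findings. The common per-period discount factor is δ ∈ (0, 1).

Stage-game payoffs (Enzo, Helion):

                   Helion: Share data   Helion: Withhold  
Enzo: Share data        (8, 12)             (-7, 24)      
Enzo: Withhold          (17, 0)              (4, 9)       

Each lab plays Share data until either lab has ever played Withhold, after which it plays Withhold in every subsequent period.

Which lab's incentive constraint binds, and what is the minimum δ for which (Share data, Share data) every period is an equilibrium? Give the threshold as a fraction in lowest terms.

For Enzo: deviation gain 17−8 = 9, per-period punishment loss 8−4 = 4. IC gives δ ≥ 9/13.
For Helion: gain 12, loss 3 per period, so δ ≥ 12/15 = 4/5.
The tighter constraint is Helion's, so cooperation needs δ ≥ 4/5.

Helion; δ ≥ 4/5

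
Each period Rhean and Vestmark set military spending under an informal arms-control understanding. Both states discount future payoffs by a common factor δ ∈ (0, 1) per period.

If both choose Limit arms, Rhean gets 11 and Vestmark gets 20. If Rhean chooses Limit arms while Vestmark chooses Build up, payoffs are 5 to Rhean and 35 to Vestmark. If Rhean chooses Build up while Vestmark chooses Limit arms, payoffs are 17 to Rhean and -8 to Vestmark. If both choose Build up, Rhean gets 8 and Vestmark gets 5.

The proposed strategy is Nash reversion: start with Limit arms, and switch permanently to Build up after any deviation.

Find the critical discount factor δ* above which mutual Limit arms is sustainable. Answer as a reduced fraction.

Rhean's threshold: (17−11)/(17−8) = 2/3.
Vestmark's threshold: (35−20)/(35−5) = 1/2.
2/3 > 1/2, so Rhean binds and δ* = 2/3.

2/3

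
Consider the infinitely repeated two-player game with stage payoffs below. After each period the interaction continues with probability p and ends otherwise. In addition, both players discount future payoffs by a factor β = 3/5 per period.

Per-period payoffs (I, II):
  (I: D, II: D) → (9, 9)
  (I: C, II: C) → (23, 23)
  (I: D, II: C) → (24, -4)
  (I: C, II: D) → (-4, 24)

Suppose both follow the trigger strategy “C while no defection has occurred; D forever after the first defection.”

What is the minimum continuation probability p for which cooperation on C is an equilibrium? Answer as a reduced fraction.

1/9

With continuation probability p and discount β, the effective per-period discount factor is βp.
Grim-trigger IC: βp ≥ (24−23)/(24−9) = 1/15.
So p ≥ (1/15)/(3/5) = 1/9.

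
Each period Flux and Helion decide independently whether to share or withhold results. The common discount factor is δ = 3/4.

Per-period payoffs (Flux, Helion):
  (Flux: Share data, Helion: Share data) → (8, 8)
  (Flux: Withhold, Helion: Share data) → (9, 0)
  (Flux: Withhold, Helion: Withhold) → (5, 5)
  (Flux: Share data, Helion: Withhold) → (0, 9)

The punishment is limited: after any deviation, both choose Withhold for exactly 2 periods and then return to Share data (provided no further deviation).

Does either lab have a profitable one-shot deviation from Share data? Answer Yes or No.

No

A one-shot deviation gives 9 now, then 5 for 2 periods, then back to 8.
Gain from deviating: (9−8) today; loss: (8−5) in each of the next 2 periods.
No-deviation condition: (8−5)(δ+…+δ^2) ≥ 9−8, i.e. δ+…+δ^2 ≥ 1/3.
At δ = 3/4: δ+…+δ^2 = 1.3125 ≥ 0.3333.
So cooperation is sustainable.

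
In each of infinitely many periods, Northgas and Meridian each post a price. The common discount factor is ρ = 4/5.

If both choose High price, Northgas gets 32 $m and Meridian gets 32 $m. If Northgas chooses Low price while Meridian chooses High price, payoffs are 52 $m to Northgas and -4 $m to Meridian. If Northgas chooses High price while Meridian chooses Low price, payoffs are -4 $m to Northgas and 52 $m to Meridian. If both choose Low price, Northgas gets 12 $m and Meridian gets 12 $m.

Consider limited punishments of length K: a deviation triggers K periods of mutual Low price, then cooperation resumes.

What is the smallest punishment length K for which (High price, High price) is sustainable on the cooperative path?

2

No profitable deviation requires (32−12)(ρ+…+ρ^K) ≥ 52−32, i.e. ρ+…+ρ^K ≥ 1 ≈ 1.0000.
With ρ = 4/5, the partial sums are K=1: 0.8000, K=2: 1.4400.
K = 2 is the first length at which the sum reaches 1.0000.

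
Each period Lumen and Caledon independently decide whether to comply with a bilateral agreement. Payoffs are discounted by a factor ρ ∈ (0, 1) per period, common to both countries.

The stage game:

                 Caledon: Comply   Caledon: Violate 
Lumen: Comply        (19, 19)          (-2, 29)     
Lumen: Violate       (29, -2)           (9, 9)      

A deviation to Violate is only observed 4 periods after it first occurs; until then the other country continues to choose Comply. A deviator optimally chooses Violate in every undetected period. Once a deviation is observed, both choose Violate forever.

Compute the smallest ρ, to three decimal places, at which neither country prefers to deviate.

0.841

A deviator earns 29 for 4 periods, then 9 forever; cooperating earns 19 forever. Multiplying the IC by (1−ρ):
19 ≥ 29(1−ρ^4) + 9ρ^4, so 20·ρ^4 ≥ 10 and ρ^4 ≥ 1/2.
ρ ≥ (1/2)^(1/4) ≈ 0.841.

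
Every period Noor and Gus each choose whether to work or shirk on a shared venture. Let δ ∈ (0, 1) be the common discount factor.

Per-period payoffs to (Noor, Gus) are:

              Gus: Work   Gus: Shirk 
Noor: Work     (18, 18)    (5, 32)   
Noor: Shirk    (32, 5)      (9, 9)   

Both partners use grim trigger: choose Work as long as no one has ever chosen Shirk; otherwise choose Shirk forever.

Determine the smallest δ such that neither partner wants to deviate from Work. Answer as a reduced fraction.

14/23

One-period gain from deviating is 32 − 18 = 14. The loss is 18 − 9 = 9 in every subsequent period, with present value 9·δ/(1−δ).
Deviation is unprofitable when 9·δ/(1−δ) ≥ 14, i.e. δ/(1−δ) ≥ 14/9.
Equivalently δ ≥ 14/(14+9) = 14/23.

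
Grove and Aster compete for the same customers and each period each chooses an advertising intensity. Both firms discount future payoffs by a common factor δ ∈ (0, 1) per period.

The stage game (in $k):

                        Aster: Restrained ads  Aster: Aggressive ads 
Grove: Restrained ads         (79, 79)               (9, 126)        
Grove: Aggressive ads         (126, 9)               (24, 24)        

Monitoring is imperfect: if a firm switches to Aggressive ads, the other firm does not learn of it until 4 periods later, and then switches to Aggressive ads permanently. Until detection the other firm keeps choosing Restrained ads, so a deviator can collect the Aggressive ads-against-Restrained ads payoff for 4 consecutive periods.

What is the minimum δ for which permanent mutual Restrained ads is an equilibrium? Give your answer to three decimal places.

0.824

The best deviation is to choose Aggressive ads for all 4 undetected periods, earning 126 each, then 24 forever once detected.
Deviation value: 126(1−δ^4)/(1−δ) + 24δ^4/(1−δ); cooperation value: 79/(1−δ).
IC: 79 ≥ 126(1−δ^4) + 24δ^4 = 126 − 102δ^4.
So δ^4 ≥ 47/102, giving δ ≥ (47/102)^(1/4) ≈ 0.824.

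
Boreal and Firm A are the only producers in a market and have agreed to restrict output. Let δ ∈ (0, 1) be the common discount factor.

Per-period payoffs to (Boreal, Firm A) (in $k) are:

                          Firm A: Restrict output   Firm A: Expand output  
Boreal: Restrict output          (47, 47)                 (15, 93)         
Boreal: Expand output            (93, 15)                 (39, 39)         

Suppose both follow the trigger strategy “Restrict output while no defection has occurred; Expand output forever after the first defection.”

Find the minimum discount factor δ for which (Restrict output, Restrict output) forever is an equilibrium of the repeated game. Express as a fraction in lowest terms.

23/27

One-period gain from deviating is 93 − 47 = 46. The loss is 47 − 39 = 8 in every subsequent period, with present value 8·δ/(1−δ).
Deviation is unprofitable when 8·δ/(1−δ) ≥ 46, i.e. δ/(1−δ) ≥ 23/4.
Equivalently δ ≥ 46/(46+8) = 23/27.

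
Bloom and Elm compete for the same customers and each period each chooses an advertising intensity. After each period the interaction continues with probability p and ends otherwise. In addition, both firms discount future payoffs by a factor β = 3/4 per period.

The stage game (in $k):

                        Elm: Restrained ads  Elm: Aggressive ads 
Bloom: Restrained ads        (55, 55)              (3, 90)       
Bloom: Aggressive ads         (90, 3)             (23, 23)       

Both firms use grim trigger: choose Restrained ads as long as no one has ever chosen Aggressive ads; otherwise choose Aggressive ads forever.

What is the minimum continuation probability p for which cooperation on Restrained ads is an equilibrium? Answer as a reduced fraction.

With continuation probability p and discount β, the effective per-period discount factor is βp.
Grim-trigger IC: βp ≥ (90−55)/(90−23) = 35/67.
So p ≥ (35/67)/(3/4) = 140/201.

140/201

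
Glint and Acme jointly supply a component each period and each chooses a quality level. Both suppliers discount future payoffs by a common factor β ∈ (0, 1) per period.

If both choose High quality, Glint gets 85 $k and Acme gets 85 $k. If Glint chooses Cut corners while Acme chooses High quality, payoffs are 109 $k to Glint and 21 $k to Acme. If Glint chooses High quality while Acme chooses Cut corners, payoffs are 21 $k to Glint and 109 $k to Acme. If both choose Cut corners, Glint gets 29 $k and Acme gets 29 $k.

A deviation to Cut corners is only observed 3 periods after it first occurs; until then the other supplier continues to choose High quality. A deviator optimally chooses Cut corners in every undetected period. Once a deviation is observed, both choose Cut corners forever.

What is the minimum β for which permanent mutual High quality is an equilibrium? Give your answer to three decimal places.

0.669

Deviating for the 3 undetected periods gains 109−85 = 24 per period over cooperation, then loses 85−29 = 56 per period forever once punishment starts.
Gain: 24(1 + β + … + β^2); loss: 56·β^3/(1−β).
No profitable deviation ⇔ 24(1−β^3) ≤ 56·β^3, i.e. β^3 ≥ 24/(24+56) = 3/10.
Hence β ≥ (3/10)^(1/3) ≈ 0.669.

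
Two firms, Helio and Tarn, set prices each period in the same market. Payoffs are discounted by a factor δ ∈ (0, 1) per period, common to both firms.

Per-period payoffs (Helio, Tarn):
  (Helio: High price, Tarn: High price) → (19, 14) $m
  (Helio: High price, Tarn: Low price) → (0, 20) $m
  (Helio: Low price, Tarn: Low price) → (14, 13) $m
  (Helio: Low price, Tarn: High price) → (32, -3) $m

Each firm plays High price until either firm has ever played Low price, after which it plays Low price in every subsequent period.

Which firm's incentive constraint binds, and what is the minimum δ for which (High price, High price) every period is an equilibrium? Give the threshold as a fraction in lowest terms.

Tarn; δ ≥ 6/7

Helio: cooperation gives 19 each period; deviation gives 32 once then 14 forever.
  19/(1−δ) ≥ 32 + 14δ/(1−δ) ⇒ δ ≥ 13/18.
Tarn: cooperation gives 14 each period; deviation gives 20 once then 13 forever.
  δ ≥ 6/7.
Both must hold, so the binding constraint is Tarn's: δ ≥ 6/7.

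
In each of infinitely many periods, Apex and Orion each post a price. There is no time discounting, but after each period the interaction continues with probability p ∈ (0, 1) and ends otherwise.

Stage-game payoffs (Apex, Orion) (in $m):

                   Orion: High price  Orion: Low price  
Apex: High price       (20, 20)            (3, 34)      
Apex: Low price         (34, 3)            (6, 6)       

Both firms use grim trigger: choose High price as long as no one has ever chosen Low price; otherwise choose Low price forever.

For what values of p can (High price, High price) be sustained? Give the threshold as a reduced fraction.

1/2

Expected cooperation value is 20 + p·20 + p²·20 + … = 20/(1−p); deviation gives 34 + p·6/(1−p).
20 ≥ 34(1−p) + 6p ⇒ 28p ≥ 14 ⇒ p ≥ 14/28 = 1/2.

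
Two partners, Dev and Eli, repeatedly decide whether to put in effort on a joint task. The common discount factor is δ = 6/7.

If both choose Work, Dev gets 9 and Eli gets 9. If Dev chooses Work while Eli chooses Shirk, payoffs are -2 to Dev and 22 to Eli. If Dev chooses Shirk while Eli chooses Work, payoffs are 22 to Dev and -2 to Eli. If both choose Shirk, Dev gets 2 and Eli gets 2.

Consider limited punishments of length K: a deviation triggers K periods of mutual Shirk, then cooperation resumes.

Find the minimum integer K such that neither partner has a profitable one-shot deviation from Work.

Need Σ_{k=1}^{K} δ^k ≥ (22−9)/(9−2) = 1.8571 at δ = 6/7.
At K = 2 the sum is 1.5918 < 1.8571; at K = 3 it is 2.2216 ≥ 1.8571.
So the minimum punishment length is K = 3.

3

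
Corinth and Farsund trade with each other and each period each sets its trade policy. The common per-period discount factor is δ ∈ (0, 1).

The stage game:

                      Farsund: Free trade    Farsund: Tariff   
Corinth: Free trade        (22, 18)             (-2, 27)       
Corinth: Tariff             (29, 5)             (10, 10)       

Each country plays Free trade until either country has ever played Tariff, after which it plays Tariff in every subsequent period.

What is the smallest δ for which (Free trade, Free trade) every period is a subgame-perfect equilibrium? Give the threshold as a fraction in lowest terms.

9/17

For Corinth: deviation gain 29−22 = 7, per-period punishment loss 22−10 = 12. IC gives δ ≥ 7/19.
For Farsund: gain 9, loss 8 per period, so δ ≥ 9/17.
The tighter constraint is Farsund's, so cooperation needs δ ≥ 9/17.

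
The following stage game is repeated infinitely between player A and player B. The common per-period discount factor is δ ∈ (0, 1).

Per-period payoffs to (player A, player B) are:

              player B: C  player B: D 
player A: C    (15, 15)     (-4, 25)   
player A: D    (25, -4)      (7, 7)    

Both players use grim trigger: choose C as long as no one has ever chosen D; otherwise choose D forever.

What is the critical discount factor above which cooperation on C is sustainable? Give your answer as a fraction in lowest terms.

One-period gain from deviating is 25 − 15 = 10. The loss is 15 − 7 = 8 in every subsequent period, with present value 8·δ/(1−δ).
Deviation is unprofitable when 8·δ/(1−δ) ≥ 10, i.e. δ/(1−δ) ≥ 5/4.
Equivalently δ ≥ 10/(10+8) = 5/9.

5/9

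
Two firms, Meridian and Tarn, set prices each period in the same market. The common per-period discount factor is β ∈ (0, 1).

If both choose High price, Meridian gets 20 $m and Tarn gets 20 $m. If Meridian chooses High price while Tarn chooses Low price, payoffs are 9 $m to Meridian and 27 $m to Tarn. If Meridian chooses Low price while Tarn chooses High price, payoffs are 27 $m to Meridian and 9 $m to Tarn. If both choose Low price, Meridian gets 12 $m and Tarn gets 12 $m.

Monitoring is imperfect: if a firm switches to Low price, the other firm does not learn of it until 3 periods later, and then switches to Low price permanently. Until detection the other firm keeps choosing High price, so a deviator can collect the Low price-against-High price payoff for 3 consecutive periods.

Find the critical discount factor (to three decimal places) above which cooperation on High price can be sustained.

0.776

Deviating for the 3 undetected periods gains 27−20 = 7 per period over cooperation, then loses 20−12 = 8 per period forever once punishment starts.
Gain: 7(1 + β + … + β^2); loss: 8·β^3/(1−β).
No profitable deviation ⇔ 7(1−β^3) ≤ 8·β^3, i.e. β^3 ≥ 7/(7+8) = 7/15.
Hence β ≥ (7/15)^(1/3) ≈ 0.776.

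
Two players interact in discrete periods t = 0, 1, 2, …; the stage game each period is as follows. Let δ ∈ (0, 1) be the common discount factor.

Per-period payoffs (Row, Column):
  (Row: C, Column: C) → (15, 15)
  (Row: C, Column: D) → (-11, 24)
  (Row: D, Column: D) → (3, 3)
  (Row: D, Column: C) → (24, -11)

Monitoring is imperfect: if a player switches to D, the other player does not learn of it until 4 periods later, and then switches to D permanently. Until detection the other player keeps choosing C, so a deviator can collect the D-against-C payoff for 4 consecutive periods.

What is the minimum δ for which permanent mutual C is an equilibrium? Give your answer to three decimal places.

The best deviation is to choose D for all 4 undetected periods, earning 24 each, then 3 forever once detected.
Deviation value: 24(1−δ^4)/(1−δ) + 3δ^4/(1−δ); cooperation value: 15/(1−δ).
IC: 15 ≥ 24(1−δ^4) + 3δ^4 = 24 − 21δ^4.
So δ^4 ≥ 9/21 = 3/7, giving δ ≥ (3/7)^(1/4) ≈ 0.809.

0.809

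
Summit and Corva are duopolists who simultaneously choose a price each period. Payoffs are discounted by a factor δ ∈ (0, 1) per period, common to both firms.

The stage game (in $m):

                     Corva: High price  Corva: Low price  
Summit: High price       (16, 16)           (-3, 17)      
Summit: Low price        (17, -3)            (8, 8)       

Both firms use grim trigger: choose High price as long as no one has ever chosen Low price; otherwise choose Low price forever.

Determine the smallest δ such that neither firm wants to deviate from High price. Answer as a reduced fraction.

16/(1−δ) ≥ 17 + 8δ/(1−δ)
16 ≥ 17 − 9δ
δ ≥ 1/9.

1/9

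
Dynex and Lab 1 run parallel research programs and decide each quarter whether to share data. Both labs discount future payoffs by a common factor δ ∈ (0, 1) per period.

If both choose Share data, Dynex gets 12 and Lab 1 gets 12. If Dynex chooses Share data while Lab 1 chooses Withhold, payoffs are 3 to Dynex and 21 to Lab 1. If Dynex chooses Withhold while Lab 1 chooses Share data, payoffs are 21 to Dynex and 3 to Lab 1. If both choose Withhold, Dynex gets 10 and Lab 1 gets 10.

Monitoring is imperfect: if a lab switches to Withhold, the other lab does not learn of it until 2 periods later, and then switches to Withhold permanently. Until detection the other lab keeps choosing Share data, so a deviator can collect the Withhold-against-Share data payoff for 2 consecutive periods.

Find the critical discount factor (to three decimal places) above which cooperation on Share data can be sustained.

0.905

Deviating for the 2 undetected periods gains 21−12 = 9 per period over cooperation, then loses 12−10 = 2 per period forever once punishment starts.
Gain: 9(1 + δ + … + δ^1); loss: 2·δ^2/(1−δ).
No profitable deviation ⇔ 9(1−δ^2) ≤ 2·δ^2, i.e. δ^2 ≥ 9/(9+2) = 9/11.
Hence δ ≥ (9/11)^(1/2) ≈ 0.905.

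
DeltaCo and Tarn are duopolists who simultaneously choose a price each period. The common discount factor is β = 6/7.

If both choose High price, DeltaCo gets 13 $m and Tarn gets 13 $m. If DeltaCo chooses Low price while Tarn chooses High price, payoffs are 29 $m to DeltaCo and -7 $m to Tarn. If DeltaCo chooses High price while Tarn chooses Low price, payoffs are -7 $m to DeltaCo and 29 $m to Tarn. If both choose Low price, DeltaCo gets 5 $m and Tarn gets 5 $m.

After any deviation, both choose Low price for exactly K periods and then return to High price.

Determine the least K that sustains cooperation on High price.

No profitable deviation requires (13−5)(β+…+β^K) ≥ 29−13, i.e. β+…+β^K ≥ 2 ≈ 2.0000.
With β = 6/7, the partial sums are K=1: 0.8571, K=2: 1.5918, K=3: 2.2216.
K = 3 is the first length at which the sum reaches 2.0000.

3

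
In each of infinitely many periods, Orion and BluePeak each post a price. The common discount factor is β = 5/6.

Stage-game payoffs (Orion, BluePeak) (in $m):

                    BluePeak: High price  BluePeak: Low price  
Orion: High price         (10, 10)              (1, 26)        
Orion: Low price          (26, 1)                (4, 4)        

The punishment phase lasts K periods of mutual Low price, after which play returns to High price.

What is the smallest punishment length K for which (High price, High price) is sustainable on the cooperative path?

5

IC: β(1−β^K)/(1−β) ≥ (26−10)/(10−4) = 8/3.
With β = 5/6: need 1 − β^K ≥ 8/3·(1−5/6)/(5/6), i.e. β^K ≤ 0.4667.
Since (5/6)^4 = 0.4823 and (5/6)^5 = 0.4019, the smallest such K is 5.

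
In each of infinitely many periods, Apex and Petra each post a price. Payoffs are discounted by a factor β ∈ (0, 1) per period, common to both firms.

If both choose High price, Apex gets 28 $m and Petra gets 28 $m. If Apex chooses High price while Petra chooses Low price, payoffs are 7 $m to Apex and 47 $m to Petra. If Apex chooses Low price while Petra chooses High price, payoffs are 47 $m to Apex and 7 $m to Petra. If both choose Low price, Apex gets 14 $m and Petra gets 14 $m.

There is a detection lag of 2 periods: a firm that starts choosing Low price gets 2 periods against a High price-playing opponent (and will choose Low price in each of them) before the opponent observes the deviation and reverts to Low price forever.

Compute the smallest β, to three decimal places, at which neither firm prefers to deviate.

Deviating for the 2 undetected periods gains 47−28 = 19 per period over cooperation, then loses 28−14 = 14 per period forever once punishment starts.
Gain: 19(1 + β + … + β^1); loss: 14·β^2/(1−β).
No profitable deviation ⇔ 19(1−β^2) ≤ 14·β^2, i.e. β^2 ≥ 19/(19+14) = 19/33.
Hence β ≥ (19/33)^(1/2) ≈ 0.759.

0.759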